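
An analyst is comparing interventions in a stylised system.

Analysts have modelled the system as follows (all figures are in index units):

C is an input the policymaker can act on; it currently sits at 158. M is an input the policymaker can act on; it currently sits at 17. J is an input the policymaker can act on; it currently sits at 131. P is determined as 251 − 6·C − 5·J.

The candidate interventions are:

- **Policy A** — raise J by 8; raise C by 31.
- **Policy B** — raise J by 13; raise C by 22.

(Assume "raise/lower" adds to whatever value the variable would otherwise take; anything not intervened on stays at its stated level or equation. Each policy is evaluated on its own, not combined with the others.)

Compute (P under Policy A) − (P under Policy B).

-29

Policy A (J + 8, C + 31):
  C = 158 + 31 = 189
  J = 131 + 8 = 139
  P = 251 − 6·189 − 5·139 = -1578
Policy B (J + 13, C + 22):
  C = 158 + 22 = 180
  J = 131 + 13 = 144
  P = 251 − 6·180 − 5·144 = -1549
P: -1578 − (-1549) = -29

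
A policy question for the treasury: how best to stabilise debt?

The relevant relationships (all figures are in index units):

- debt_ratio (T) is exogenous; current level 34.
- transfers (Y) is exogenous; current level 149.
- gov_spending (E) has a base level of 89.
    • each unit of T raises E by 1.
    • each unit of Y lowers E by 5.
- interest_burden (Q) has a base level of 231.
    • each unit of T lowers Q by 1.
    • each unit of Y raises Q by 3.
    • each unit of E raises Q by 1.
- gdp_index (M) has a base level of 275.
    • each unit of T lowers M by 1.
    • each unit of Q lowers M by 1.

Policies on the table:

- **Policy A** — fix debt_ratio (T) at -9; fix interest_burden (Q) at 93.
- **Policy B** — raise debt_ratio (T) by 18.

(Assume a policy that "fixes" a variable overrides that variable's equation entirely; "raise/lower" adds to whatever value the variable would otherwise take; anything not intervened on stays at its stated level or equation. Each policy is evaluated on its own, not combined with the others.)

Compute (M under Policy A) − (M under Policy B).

Policy A (T := -9, Q := 93):
  T = -9
  Y = 149
  E = 89 + (-9) − 5·149 = -665
  Q = 93
  M = 275 − (-9) − 93 = 191
Policy B (T + 18):
  T = 34 + 18 = 52
  Y = 149
  E = 89 + 52 − 5·149 = -604
  Q = 231 − 52 + 3·149 + (-604) = 22
  M = 275 − 52 − 22 = 201
M: 191 − 201 = -10

-10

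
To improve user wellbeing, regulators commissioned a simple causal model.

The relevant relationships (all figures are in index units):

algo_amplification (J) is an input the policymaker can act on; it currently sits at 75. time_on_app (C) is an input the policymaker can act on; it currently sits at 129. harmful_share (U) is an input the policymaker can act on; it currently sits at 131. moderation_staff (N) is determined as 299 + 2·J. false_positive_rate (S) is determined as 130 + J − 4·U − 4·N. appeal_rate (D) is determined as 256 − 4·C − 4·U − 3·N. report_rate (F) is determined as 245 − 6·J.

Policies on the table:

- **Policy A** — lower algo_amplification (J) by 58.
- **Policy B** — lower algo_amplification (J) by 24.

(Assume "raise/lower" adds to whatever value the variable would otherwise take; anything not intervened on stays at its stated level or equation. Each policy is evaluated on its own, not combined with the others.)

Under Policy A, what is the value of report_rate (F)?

Policy A (J − 58):
  J = 75 − 58 = 17
  F = 245 − 6·17 = 143

143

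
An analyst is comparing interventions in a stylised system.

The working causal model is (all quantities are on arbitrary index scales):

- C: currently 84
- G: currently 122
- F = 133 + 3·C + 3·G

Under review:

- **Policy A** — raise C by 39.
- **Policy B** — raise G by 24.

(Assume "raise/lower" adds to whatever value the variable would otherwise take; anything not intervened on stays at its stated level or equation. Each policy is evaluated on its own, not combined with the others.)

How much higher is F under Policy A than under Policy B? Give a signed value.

45

Policy A (C + 39):
  C = 84 + 39 = 123
  G = 122
  F = 133 + 3·123 + 3·122 = 868
Policy B (G + 24):
  C = 84
  G = 122 + 24 = 146
  F = 133 + 3·84 + 3·146 = 823
F: 868 − 823 = 45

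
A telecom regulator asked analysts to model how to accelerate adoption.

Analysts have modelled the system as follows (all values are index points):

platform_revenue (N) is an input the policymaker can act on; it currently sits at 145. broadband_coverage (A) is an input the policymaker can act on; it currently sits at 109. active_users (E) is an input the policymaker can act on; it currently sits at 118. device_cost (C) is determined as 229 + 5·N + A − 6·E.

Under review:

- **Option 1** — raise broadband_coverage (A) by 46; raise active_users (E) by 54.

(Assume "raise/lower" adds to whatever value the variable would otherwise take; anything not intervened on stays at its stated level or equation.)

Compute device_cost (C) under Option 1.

Option 1 (A + 46, E + 54):
  N = 145
  A = 109 + 46 = 155
  E = 118 + 54 = 172
  C = 229 + 5·145 + 155 − 6·172 = 77

77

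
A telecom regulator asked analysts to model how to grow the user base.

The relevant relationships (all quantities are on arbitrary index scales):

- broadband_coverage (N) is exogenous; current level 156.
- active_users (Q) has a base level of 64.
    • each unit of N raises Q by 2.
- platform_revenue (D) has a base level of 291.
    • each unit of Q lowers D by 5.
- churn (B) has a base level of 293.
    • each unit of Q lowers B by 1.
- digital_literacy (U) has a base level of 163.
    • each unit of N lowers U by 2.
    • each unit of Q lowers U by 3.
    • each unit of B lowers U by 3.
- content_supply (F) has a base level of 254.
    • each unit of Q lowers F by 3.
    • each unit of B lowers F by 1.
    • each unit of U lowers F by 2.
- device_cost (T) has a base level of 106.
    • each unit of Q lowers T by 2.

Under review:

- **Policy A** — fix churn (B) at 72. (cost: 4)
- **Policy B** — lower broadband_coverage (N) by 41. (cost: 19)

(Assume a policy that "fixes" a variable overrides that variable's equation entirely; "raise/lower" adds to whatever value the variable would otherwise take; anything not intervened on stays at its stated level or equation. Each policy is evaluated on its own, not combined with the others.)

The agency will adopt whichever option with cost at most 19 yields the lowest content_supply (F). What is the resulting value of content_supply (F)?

Policy A (B := 72):
  N = 156
  Q = 64 + 2·156 = 376
  B = 72
  U = 163 − 2·156 − 3·376 − 3·72 = -1493
  F = 254 − 3·376 − 72 − 2·(-1493) = 2040
Policy B (N − 41):
  N = 156 − 41 = 115
  Q = 64 + 2·115 = 294
  B = 293 − 294 = -1
  U = 163 − 2·115 − 3·294 − 3·(-1) = -946
  F = 254 − 3·294 − (-1) − 2·(-946) = 1265
Comparing — Policy A: F=2040, Policy B: F=1265. Lowest is 1265 (Policy B).

1265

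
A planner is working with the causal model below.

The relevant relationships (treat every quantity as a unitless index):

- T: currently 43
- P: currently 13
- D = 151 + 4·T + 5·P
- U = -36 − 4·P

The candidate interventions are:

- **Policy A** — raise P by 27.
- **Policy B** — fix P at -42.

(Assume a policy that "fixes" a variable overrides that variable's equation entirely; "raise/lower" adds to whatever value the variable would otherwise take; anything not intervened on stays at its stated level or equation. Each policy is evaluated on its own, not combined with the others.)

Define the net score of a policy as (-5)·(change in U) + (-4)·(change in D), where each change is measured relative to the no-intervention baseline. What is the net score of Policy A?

Baseline:
  T = 43
  P = 13
  D = 151 + 4·43 + 5·13 = 388
  U = -36 − 4·13 = -88
Policy A (P + 27):
  T = 43
  P = 13 + 27 = 40
  D = 151 + 4·43 + 5·40 = 523
  U = -36 − 4·40 = -196
ΔU = -196 − (-88) = -108; ΔD = 523 − 388 = 135
Score = (-5)·(-108) + (-4)·135 = 0

0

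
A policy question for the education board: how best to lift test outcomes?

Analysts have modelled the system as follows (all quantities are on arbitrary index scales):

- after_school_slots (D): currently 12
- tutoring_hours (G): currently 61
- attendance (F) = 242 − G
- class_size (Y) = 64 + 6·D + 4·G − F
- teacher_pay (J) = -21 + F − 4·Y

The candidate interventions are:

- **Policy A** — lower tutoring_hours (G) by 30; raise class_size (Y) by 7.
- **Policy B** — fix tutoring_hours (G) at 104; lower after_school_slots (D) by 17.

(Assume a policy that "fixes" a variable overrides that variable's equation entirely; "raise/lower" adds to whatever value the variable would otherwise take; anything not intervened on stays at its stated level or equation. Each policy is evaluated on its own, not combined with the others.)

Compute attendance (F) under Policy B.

Policy B (G := 104, D − 17):
  G = 104
  F = 242 − 104 = 138

138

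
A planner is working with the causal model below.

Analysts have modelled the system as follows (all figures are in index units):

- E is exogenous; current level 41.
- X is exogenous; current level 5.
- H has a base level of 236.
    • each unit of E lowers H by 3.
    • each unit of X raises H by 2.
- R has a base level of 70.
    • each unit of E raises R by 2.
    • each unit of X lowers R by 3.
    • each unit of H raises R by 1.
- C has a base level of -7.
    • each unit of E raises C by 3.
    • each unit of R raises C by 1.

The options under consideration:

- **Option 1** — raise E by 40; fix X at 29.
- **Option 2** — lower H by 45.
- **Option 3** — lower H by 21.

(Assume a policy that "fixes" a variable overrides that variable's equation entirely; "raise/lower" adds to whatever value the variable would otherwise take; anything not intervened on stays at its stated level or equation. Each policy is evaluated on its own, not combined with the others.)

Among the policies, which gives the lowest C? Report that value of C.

Option 1 (E + 40, X := 29):
  E = 41 + 40 = 81
  X = 29
  H = 236 − 3·81 + 2·29 = 51
  R = 70 + 2·81 − 3·29 + 51 = 196
  C = -7 + 3·81 + 196 = 432
Option 2 (H − 45):
  E = 41
  X = 5
  H = 236 − 3·41 + 2·5 (−45 from intervention) = 78
  R = 70 + 2·41 − 3·5 + 78 = 215
  C = -7 + 3·41 + 215 = 331
Option 3 (H − 21):
  E = 41
  X = 5
  H = 236 − 3·41 + 2·5 (−21 from intervention) = 102
  R = 70 + 2·41 − 3·5 + 102 = 239
  C = -7 + 3·41 + 239 = 355
Comparing — Option 1: C=432, Option 2: C=331, Option 3: C=355. Lowest is 331 (Option 2).

331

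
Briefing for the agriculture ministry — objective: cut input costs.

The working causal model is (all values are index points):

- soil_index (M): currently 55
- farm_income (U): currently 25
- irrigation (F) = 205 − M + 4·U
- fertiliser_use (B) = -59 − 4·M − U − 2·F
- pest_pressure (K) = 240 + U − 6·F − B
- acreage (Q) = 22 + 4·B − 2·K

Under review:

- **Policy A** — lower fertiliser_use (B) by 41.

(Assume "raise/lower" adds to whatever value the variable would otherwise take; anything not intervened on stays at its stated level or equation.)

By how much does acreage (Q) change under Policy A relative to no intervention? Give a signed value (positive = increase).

-246

Baseline:
  M = 55
  U = 25
  F = 205 − 55 + 4·25 = 250
  B = -59 − 4·55 − 25 − 2·250 = -804
  K = 240 + 25 − 6·250 − (-804) = -431
  Q = 22 + 4·(-804) − 2·(-431) = -2332
Policy A (B − 41):
  M = 55
  U = 25
  F = 205 − 55 + 4·25 = 250
  B = -59 − 4·55 − 25 − 2·250 (−41 from intervention) = -845
  K = 240 + 25 − 6·250 − (-845) = -390
  Q = 22 + 4·(-845) − 2·(-390) = -2578
Change in Q: -2578 − (-2332) = -246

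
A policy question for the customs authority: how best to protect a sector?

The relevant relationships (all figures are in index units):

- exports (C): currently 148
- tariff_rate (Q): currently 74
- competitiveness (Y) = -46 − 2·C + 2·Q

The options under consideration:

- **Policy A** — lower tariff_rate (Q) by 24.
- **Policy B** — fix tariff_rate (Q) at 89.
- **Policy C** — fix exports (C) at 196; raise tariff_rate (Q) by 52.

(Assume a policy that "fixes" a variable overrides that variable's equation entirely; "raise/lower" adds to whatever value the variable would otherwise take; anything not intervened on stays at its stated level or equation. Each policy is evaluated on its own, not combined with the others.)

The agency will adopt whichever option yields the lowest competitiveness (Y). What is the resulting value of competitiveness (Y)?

Policy A (Q − 24):
  C = 148
  Q = 74 − 24 = 50
  Y = -46 − 2·148 + 2·50 = -242
Policy B (Q := 89):
  C = 148
  Q = 89
  Y = -46 − 2·148 + 2·89 = -164
Policy C (C := 196, Q + 52):
  C = 196
  Q = 74 + 52 = 126
  Y = -46 − 2·196 + 2·126 = -186
Comparing — Policy A: Y=-242, Policy B: Y=-164, Policy C: Y=-186. Lowest is -242 (Policy A).

-242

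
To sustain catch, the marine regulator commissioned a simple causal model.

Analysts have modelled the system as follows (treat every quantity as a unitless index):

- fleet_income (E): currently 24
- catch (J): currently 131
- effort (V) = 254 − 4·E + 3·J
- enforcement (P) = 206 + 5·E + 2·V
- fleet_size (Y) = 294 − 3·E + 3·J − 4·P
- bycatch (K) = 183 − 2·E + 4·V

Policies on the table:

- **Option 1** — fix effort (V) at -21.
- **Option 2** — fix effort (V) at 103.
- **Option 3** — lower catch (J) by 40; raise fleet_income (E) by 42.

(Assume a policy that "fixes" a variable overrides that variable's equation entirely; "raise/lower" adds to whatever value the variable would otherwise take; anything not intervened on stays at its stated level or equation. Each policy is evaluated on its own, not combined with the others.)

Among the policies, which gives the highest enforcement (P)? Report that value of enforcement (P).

Option 1 (V := -21):
  E = 24
  J = 131
  V = -21
  P = 206 + 5·24 + 2·(-21) = 284
Option 2 (V := 103):
  E = 24
  J = 131
  V = 103
  P = 206 + 5·24 + 2·103 = 532
Option 3 (J − 40, E + 42):
  E = 24 + 42 = 66
  J = 131 − 40 = 91
  V = 254 − 4·66 + 3·91 = 263
  P = 206 + 5·66 + 2·263 = 1062
Comparing — Option 1: P=284, Option 2: P=532, Option 3: P=1062. Highest is 1062 (Option 3).

1062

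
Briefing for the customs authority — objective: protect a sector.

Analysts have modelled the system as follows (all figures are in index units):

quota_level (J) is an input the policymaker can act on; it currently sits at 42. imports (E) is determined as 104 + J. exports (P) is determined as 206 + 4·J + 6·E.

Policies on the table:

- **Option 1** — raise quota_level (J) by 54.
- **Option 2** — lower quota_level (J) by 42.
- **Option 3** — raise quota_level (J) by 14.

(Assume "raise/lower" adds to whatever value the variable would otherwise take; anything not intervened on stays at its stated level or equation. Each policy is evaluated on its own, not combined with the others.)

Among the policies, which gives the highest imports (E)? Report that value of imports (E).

Option 1 (J + 54):
  J = 42 + 54 = 96
  E = 104 + 96 = 200
Option 2 (J − 42):
  J = 42 − 42 = 0
  E = 104 + 0 = 104
Option 3 (J + 14):
  J = 42 + 14 = 56
  E = 104 + 56 = 160
Comparing — Option 1: E=200, Option 2: E=104, Option 3: E=160. Highest is 200 (Option 1).

200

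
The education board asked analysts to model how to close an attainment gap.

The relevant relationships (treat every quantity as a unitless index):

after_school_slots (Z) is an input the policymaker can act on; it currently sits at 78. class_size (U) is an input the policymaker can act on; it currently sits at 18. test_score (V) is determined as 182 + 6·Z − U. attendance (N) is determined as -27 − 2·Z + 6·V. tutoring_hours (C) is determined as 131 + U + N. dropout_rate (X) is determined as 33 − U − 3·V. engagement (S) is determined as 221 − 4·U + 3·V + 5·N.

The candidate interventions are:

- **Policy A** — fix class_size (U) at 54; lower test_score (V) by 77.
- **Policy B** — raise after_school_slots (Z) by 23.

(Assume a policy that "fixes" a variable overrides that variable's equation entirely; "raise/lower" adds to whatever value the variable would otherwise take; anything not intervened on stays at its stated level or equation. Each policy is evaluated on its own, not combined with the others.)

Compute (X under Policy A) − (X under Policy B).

717

Policy A (U := 54, V − 77):
  Z = 78
  U = 54
  V = 182 + 6·78 − 54 (−77 from intervention) = 519
  X = 33 − 54 − 3·519 = -1578
Policy B (Z + 23):
  Z = 78 + 23 = 101
  U = 18
  V = 182 + 6·101 − 18 = 770
  X = 33 − 18 − 3·770 = -2295
X: -1578 − (-2295) = 717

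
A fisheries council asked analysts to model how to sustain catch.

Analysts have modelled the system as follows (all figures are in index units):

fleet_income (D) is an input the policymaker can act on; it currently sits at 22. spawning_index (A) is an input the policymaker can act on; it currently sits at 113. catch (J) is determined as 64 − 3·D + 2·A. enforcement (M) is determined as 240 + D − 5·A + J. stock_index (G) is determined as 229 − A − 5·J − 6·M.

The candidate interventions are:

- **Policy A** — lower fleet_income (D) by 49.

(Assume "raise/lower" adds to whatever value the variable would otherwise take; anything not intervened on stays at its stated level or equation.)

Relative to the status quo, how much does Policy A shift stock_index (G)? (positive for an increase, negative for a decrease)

-1323

Baseline:
  D = 22
  A = 113
  J = 64 − 3·22 + 2·113 = 224
  M = 240 + 22 − 5·113 + 224 = -79
  G = 229 − 113 − 5·224 − 6·(-79) = -530
Policy A (D − 49):
  D = 22 − 49 = -27
  A = 113
  J = 64 − 3·(-27) + 2·113 = 371
  M = 240 + (-27) − 5·113 + 371 = 19
  G = 229 − 113 − 5·371 − 6·19 = -1853
Change in G: -1853 − (-530) = -1323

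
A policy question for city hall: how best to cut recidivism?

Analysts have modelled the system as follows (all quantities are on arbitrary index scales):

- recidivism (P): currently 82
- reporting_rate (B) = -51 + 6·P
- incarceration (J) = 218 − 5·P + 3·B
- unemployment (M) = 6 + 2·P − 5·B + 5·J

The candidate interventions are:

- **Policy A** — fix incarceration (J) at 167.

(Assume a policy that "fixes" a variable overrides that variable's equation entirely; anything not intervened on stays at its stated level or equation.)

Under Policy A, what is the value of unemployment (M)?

-1200

Policy A (J := 167):
  P = 82
  B = -51 + 6·82 = 441
  J = 167
  M = 6 + 2·82 − 5·441 + 5·167 = -1200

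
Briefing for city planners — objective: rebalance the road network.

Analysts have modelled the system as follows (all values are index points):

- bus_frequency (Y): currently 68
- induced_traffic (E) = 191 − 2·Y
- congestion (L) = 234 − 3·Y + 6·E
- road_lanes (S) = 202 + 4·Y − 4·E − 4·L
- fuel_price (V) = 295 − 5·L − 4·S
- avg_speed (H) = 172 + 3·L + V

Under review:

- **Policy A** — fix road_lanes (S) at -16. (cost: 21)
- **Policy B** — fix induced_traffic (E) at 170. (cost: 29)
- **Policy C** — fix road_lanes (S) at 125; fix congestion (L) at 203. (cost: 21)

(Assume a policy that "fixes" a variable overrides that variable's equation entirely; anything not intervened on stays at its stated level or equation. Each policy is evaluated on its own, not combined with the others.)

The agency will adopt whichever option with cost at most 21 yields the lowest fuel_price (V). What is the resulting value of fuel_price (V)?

Policy A (S := -16):
  Y = 68
  E = 191 − 2·68 = 55
  L = 234 − 3·68 + 6·55 = 360
  S = -16
  V = 295 − 5·360 − 4·(-16) = -1441
Policy C (S := 125, L := 203):
  Y = 68
  E = 191 − 2·68 = 55
  L = 203
  S = 125
  V = 295 − 5·203 − 4·125 = -1220
Comparing — Policy A: V=-1441, Policy C: V=-1220. Lowest is -1441 (Policy A).

-1441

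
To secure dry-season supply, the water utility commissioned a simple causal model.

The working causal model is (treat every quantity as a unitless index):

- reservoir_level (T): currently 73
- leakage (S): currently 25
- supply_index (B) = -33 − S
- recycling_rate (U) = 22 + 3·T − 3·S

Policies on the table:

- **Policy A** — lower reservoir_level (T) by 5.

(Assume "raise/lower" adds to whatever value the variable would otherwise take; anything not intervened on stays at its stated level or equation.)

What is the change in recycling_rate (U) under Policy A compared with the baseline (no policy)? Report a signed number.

-15

Baseline:
  T = 73
  S = 25
  U = 22 + 3·73 − 3·25 = 166
Policy A (T − 5):
  T = 73 − 5 = 68
  S = 25
  U = 22 + 3·68 − 3·25 = 151
Change in U: 151 − 166 = -15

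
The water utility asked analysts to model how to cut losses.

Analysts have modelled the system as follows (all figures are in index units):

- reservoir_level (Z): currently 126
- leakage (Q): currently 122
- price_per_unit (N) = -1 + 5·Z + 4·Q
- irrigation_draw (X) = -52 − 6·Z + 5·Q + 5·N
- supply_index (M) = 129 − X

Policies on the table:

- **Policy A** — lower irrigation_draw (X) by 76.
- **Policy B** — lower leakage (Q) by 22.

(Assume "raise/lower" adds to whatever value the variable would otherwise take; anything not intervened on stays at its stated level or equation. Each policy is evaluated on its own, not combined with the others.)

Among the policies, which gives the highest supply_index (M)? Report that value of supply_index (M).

Policy A (X − 76):
  Z = 126
  Q = 122
  N = -1 + 5·126 + 4·122 = 1117
  X = -52 − 6·126 + 5·122 + 5·1117 (−76 from intervention) = 5311
  M = 129 − 5311 = -5182
Policy B (Q − 22):
  Z = 126
  Q = 122 − 22 = 100
  N = -1 + 5·126 + 4·100 = 1029
  X = -52 − 6·126 + 5·100 + 5·1029 = 4837
  M = 129 − 4837 = -4708
Comparing — Policy A: M=-5182, Policy B: M=-4708. Highest is -4708 (Policy B).

-4708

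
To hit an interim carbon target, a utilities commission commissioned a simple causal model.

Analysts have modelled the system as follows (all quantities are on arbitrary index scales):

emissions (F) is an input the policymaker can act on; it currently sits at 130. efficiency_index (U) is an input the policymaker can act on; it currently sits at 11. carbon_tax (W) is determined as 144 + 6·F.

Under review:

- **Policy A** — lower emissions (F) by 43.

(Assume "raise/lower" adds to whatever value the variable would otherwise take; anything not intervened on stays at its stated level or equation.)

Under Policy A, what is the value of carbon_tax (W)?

666

Policy A (F − 43):
  F = 130 − 43 = 87
  W = 144 + 6·87 = 666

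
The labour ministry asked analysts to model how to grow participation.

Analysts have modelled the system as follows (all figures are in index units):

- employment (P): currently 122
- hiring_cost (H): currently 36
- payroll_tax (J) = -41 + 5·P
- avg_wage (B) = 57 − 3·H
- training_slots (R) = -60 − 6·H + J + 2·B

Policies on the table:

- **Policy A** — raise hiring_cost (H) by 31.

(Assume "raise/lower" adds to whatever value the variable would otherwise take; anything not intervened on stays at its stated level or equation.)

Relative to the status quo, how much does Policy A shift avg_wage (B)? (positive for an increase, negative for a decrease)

Baseline:
  H = 36
  B = 57 − 3·36 = -51
Policy A (H + 31):
  H = 36 + 31 = 67
  B = 57 − 3·67 = -144
Change in B: -144 − (-51) = -93

-93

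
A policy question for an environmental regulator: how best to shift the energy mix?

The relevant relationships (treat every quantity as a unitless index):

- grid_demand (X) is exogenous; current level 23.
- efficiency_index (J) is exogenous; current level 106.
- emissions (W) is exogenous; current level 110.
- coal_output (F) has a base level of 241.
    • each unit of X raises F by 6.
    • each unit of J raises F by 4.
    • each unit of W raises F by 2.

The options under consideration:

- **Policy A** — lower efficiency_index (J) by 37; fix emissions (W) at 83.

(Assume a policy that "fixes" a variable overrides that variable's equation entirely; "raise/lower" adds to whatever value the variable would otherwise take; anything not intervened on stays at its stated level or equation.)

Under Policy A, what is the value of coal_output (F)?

821

Policy A (J − 37, W := 83):
  X = 23
  J = 106 − 37 = 69
  W = 83
  F = 241 + 6·23 + 4·69 + 2·83 = 821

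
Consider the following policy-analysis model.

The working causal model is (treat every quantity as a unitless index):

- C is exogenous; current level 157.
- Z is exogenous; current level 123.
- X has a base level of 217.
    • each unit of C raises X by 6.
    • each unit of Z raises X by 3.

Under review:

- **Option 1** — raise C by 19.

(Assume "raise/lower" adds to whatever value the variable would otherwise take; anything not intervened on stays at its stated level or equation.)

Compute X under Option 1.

1642

Option 1 (C + 19):
  C = 157 + 19 = 176
  Z = 123
  X = 217 + 6·176 + 3·123 = 1642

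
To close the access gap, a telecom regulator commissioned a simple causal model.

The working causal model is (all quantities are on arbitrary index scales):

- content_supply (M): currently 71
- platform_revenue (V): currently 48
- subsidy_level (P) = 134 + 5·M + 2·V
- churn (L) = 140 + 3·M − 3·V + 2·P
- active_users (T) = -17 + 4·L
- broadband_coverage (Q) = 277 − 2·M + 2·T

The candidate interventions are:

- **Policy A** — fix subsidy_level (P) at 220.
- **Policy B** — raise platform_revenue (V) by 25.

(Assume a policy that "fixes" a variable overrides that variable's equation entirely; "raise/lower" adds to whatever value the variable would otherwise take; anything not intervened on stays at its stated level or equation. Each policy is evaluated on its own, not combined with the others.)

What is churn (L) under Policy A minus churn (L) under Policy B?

Policy A (P := 220):
  M = 71
  V = 48
  P = 220
  L = 140 + 3·71 − 3·48 + 2·220 = 649
Policy B (V + 25):
  M = 71
  V = 48 + 25 = 73
  P = 134 + 5·71 + 2·73 = 635
  L = 140 + 3·71 − 3·73 + 2·635 = 1404
L: 649 − 1404 = -755

-755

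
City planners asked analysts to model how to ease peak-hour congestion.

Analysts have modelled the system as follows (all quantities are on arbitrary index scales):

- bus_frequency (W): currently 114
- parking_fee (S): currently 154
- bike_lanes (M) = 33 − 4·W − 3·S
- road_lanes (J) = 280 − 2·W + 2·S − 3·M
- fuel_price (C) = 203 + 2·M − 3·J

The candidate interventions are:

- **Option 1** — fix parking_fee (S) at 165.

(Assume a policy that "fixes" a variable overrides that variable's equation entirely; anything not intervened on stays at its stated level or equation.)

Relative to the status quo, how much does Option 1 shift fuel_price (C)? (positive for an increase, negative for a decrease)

-429

Baseline:
  W = 114
  S = 154
  M = 33 − 4·114 − 3·154 = -885
  J = 280 − 2·114 + 2·154 − 3·(-885) = 3015
  C = 203 + 2·(-885) − 3·3015 = -10612
Option 1 (S := 165):
  W = 114
  S = 165
  M = 33 − 4·114 − 3·165 = -918
  J = 280 − 2·114 + 2·165 − 3·(-918) = 3136
  C = 203 + 2·(-918) − 3·3136 = -11041
Change in C: -11041 − (-10612) = -429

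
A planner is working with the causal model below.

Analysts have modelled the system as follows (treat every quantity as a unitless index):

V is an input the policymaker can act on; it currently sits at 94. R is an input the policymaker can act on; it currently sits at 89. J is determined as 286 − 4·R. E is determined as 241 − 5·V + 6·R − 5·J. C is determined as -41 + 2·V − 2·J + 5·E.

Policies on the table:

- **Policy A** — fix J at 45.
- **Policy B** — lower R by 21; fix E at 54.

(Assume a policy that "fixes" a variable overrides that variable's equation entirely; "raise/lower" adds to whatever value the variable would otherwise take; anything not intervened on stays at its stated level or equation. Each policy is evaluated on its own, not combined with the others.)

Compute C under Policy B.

389

Policy B (R − 21, E := 54):
  V = 94
  R = 89 − 21 = 68
  J = 286 − 4·68 = 14
  E = 54
  C = -41 + 2·94 − 2·14 + 5·54 = 389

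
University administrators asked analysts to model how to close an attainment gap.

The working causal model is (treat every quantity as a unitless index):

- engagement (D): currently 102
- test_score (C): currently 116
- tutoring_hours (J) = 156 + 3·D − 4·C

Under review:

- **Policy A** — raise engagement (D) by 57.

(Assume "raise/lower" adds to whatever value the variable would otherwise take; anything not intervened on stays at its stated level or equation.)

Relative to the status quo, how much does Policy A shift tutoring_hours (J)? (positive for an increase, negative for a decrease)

171

Baseline:
  D = 102
  C = 116
  J = 156 + 3·102 − 4·116 = -2
Policy A (D + 57):
  D = 102 + 57 = 159
  C = 116
  J = 156 + 3·159 − 4·116 = 169
Change in J: 169 − (-2) = 171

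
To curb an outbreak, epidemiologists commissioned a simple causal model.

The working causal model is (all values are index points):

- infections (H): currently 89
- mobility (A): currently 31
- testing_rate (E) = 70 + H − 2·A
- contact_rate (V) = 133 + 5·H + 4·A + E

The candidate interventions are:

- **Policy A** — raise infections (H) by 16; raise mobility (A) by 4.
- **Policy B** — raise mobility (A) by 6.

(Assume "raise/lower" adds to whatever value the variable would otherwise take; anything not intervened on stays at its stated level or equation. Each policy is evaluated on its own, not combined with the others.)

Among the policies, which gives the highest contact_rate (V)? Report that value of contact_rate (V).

903

Policy A (H + 16, A + 4):
  H = 89 + 16 = 105
  A = 31 + 4 = 35
  E = 70 + 105 − 2·35 = 105
  V = 133 + 5·105 + 4·35 + 105 = 903
Policy B (A + 6):
  H = 89
  A = 31 + 6 = 37
  E = 70 + 89 − 2·37 = 85
  V = 133 + 5·89 + 4·37 + 85 = 811
Comparing — Policy A: V=903, Policy B: V=811. Highest is 903 (Policy A).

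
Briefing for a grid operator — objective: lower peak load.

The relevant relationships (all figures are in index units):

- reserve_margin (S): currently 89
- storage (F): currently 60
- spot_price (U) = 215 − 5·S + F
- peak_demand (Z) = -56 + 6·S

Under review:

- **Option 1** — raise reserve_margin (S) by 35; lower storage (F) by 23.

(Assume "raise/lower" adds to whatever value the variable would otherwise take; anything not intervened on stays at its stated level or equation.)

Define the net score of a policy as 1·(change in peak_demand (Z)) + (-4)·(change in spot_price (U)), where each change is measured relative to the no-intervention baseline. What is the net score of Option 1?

1002

Baseline:
  S = 89
  F = 60
  U = 215 − 5·89 + 60 = -170
  Z = -56 + 6·89 = 478
Option 1 (S + 35, F − 23):
  S = 89 + 35 = 124
  F = 60 − 23 = 37
  U = 215 − 5·124 + 37 = -368
  Z = -56 + 6·124 = 688
ΔZ = 688 − 478 = 210; ΔU = -368 − (-170) = -198
Score = 1·210 + (-4)·(-198) = 1002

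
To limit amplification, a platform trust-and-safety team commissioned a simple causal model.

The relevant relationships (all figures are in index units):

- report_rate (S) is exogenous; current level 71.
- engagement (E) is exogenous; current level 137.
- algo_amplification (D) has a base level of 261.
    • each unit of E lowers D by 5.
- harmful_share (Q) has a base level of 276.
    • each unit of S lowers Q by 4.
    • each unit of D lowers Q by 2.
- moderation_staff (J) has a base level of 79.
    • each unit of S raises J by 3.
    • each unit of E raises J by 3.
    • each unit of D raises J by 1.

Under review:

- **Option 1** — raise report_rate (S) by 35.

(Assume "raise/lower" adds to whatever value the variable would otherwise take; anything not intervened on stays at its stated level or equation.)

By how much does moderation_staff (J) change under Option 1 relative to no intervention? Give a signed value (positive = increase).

105

Baseline:
  S = 71
  E = 137
  D = 261 − 5·137 = -424
  J = 79 + 3·71 + 3·137 + (-424) = 279
Option 1 (S + 35):
  S = 71 + 35 = 106
  E = 137
  D = 261 − 5·137 = -424
  J = 79 + 3·106 + 3·137 + (-424) = 384
Change in J: 384 − 279 = 105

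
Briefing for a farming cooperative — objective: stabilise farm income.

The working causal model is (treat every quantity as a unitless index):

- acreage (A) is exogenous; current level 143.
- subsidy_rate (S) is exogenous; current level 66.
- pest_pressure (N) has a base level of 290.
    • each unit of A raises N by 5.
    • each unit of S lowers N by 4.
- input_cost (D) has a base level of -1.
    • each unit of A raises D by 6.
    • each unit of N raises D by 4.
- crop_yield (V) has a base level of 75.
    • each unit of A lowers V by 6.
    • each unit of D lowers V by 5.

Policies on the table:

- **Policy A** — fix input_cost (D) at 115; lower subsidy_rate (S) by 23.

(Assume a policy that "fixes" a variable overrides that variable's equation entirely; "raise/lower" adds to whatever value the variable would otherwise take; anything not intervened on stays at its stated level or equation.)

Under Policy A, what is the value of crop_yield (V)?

-1358

Policy A (D := 115, S − 23):
  A = 143
  S = 66 − 23 = 43
  N = 290 + 5·143 − 4·43 = 833
  D = 115
  V = 75 − 6·143 − 5·115 = -1358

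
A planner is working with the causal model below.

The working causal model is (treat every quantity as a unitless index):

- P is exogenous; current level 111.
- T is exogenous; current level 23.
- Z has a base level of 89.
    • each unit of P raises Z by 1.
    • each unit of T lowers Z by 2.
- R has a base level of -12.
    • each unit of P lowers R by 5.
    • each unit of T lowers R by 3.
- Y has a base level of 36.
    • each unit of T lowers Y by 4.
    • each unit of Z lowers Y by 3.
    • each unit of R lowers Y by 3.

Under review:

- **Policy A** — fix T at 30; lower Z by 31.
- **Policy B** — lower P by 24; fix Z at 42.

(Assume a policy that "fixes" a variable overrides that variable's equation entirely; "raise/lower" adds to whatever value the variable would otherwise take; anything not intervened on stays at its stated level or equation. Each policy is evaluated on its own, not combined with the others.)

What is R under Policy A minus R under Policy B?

-141

Policy A (T := 30, Z − 31):
  P = 111
  T = 30
  R = -12 − 5·111 − 3·30 = -657
Policy B (P − 24, Z := 42):
  P = 111 − 24 = 87
  T = 23
  R = -12 − 5·87 − 3·23 = -516
R: -657 − (-516) = -141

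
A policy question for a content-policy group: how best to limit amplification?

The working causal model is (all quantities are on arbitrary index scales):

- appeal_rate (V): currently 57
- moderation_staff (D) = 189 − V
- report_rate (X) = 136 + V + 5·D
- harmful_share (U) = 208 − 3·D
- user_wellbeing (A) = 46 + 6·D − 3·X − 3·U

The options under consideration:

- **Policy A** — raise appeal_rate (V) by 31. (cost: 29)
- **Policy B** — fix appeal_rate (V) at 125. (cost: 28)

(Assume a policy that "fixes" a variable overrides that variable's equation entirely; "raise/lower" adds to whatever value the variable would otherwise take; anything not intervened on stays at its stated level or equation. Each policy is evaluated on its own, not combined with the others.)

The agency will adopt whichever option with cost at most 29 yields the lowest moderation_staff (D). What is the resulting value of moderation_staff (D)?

64

Policy A (V + 31):
  V = 57 + 31 = 88
  D = 189 − 88 = 101
Policy B (V := 125):
  V = 125
  D = 189 − 125 = 64
Comparing — Policy A: D=101, Policy B: D=64. Lowest is 64 (Policy B).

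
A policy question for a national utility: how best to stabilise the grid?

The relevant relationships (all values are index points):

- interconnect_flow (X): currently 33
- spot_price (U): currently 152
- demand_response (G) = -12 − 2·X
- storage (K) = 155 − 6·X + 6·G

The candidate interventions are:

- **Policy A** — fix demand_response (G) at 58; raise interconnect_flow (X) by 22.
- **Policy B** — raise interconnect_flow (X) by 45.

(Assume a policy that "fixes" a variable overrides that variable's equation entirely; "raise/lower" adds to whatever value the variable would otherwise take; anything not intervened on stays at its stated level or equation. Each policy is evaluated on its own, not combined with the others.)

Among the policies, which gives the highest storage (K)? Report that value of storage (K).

173

Policy A (G := 58, X + 22):
  X = 33 + 22 = 55
  G = 58
  K = 155 − 6·55 + 6·58 = 173
Policy B (X + 45):
  X = 33 + 45 = 78
  G = -12 − 2·78 = -168
  K = 155 − 6·78 + 6·(-168) = -1321
Comparing — Policy A: K=173, Policy B: K=-1321. Highest is 173 (Policy A).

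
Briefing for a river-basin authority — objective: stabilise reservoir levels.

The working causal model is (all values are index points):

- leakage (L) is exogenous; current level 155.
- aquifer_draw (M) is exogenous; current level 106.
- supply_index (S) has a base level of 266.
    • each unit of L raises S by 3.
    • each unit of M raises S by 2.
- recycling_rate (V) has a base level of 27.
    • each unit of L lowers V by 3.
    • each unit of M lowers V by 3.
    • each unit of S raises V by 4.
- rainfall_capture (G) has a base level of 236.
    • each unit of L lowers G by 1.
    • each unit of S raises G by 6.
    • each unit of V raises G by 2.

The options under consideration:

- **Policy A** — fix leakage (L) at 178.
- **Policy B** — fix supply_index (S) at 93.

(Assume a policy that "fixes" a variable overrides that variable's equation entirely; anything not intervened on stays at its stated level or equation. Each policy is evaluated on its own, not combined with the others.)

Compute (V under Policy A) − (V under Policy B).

3607

Policy A (L := 178):
  L = 178
  M = 106
  S = 266 + 3·178 + 2·106 = 1012
  V = 27 − 3·178 − 3·106 + 4·1012 = 3223
Policy B (S := 93):
  L = 155
  M = 106
  S = 93
  V = 27 − 3·155 − 3·106 + 4·93 = -384
V: 3223 − (-384) = 3607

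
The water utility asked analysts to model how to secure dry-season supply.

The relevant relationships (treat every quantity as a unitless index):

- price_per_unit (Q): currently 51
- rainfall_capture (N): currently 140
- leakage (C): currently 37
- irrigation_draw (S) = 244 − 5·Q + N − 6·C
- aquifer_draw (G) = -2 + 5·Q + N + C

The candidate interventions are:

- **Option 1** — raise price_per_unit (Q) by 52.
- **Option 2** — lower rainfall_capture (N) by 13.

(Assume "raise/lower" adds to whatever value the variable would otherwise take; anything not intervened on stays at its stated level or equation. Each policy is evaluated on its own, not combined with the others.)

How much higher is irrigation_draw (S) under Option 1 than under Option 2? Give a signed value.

Option 1 (Q + 52):
  Q = 51 + 52 = 103
  N = 140
  C = 37
  S = 244 − 5·103 + 140 − 6·37 = -353
Option 2 (N − 13):
  Q = 51
  N = 140 − 13 = 127
  C = 37
  S = 244 − 5·51 + 127 − 6·37 = -106
S: -353 − (-106) = -247

-247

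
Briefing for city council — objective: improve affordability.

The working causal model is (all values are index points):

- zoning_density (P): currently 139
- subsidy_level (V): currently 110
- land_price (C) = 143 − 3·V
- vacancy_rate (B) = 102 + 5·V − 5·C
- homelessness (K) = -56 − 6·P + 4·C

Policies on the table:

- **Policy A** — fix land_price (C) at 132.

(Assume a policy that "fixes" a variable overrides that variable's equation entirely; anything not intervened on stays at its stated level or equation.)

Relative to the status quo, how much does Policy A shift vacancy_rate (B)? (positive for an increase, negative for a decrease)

-1595

Baseline:
  V = 110
  C = 143 − 3·110 = -187
  B = 102 + 5·110 − 5·(-187) = 1587
Policy A (C := 132):
  V = 110
  C = 132
  B = 102 + 5·110 − 5·132 = -8
Change in B: -8 − 1587 = -1595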